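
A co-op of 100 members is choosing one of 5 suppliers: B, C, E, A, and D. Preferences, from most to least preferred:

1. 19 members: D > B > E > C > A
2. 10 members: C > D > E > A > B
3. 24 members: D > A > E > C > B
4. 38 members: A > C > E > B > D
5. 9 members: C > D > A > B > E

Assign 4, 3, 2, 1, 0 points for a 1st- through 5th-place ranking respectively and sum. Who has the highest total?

A

B: 19·3 + 10·0 + 24·0 + 38·1 + 9·1 = 104
C: 19·1 + 10·4 + 24·1 + 38·3 + 9·4 = 233
E: 19·2 + 10·2 + 24·2 + 38·2 + 9·0 = 182
A: 19·0 + 10·1 + 24·3 + 38·4 + 9·2 = 252
D: 19·4 + 10·3 + 24·4 + 38·0 + 9·3 = 229
A has the highest Borda score (252).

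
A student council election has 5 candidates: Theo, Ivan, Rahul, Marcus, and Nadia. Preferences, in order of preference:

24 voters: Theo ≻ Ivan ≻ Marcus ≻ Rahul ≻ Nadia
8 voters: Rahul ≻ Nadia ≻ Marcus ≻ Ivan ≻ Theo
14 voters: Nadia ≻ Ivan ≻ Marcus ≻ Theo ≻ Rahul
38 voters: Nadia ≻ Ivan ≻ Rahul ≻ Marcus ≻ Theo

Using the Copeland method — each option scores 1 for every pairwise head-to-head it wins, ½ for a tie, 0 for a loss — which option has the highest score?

Theo: loses to Ivan, Rahul, Marcus, and Nadia → score 0.
Ivan: beats Theo, Rahul, and Marcus; loses to Nadia → score 3.
Rahul: beats Theo and Marcus; loses to Ivan and Nadia → score 2.
Marcus: beats Theo; loses to Ivan, Rahul, and Nadia → score 1.
Nadia: beats Theo, Ivan, Rahul, and Marcus → score 4.
Nadia has the best pairwise record.

Nadia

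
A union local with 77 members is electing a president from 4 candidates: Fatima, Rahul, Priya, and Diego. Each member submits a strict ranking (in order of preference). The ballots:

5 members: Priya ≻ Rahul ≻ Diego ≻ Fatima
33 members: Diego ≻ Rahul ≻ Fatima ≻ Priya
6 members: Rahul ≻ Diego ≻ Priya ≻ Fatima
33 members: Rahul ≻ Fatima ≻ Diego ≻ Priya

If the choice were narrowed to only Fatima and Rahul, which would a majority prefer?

Rahul

Voters preferring Fatima to Rahul: 0; preferring Rahul to Fatima: 77.
Rahul wins the head-to-head.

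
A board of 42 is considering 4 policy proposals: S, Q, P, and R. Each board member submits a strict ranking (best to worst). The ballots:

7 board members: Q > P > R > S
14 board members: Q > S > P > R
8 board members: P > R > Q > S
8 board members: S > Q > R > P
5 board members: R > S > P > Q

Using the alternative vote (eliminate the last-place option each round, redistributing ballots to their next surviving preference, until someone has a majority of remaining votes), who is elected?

Round 1: S 8, Q 21, P 8, R 5. Eliminate R.
Round 2: S 13, Q 21, P 8. Eliminate P.
Round 3: S 13, Q 29. Q has a majority.

Q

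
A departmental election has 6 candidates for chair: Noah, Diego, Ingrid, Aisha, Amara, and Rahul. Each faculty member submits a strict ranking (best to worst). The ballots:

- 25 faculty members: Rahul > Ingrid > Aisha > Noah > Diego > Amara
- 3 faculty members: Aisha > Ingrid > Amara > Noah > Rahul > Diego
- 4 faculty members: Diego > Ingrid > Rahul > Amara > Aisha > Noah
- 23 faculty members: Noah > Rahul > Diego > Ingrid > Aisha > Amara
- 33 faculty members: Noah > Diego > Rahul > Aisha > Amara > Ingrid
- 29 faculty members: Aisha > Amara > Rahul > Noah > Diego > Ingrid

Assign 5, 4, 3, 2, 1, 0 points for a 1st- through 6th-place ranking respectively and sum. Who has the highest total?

Noah: 25·2 + 3·2 + 4·0 + 23·5 + 33·5 + 29·2 = 394
Diego: 25·1 + 3·0 + 4·5 + 23·3 + 33·4 + 29·1 = 275
Ingrid: 25·4 + 3·4 + 4·4 + 23·2 + 33·0 + 29·0 = 174
Aisha: 25·3 + 3·5 + 4·1 + 23·1 + 33·2 + 29·5 = 328
Amara: 25·0 + 3·3 + 4·2 + 23·0 + 33·1 + 29·4 = 166
Rahul: 25·5 + 3·1 + 4·3 + 23·4 + 33·3 + 29·3 = 418
Rahul has the highest Borda score (418).

Rahul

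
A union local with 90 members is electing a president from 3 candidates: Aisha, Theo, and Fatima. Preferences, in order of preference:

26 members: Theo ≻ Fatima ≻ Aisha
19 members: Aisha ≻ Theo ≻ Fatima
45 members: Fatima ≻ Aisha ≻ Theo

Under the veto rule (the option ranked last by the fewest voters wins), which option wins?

Fatima

Last-place votes: Aisha 26, Theo 45, Fatima 19.
Fatima is ranked last by the fewest voters, so Fatima wins.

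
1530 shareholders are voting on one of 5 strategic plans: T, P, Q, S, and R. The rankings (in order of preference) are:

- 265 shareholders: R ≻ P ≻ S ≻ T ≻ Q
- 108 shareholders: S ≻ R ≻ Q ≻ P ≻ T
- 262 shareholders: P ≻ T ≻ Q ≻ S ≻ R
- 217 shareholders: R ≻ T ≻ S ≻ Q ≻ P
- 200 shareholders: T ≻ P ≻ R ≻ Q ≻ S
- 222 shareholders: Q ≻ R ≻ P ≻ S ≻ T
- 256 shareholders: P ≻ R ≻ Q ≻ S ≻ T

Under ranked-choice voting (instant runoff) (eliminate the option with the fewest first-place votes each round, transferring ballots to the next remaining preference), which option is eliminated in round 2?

Round 1: T 200, P 518, Q 222, S 108, R 482. Eliminate S.
Round 2: T 200, P 518, Q 222, R 590. Eliminate T.

T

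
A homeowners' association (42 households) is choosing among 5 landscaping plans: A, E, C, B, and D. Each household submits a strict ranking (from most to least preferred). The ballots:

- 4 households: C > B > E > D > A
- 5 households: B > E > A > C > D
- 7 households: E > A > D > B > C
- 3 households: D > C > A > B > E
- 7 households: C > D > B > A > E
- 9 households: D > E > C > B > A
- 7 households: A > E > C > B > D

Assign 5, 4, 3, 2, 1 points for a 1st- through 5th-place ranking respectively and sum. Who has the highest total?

A: 4·1 + 5·3 + 7·4 + 3·3 + 7·2 + 9·1 + 7·5 = 114
E: 4·3 + 5·4 + 7·5 + 3·1 + 7·1 + 9·4 + 7·4 = 141
C: 4·5 + 5·2 + 7·1 + 3·4 + 7·5 + 9·3 + 7·3 = 132
B: 4·4 + 5·5 + 7·2 + 3·2 + 7·3 + 9·2 + 7·2 = 114
D: 4·2 + 5·1 + 7·3 + 3·5 + 7·4 + 9·5 + 7·1 = 129
E has the highest Borda score (141).

E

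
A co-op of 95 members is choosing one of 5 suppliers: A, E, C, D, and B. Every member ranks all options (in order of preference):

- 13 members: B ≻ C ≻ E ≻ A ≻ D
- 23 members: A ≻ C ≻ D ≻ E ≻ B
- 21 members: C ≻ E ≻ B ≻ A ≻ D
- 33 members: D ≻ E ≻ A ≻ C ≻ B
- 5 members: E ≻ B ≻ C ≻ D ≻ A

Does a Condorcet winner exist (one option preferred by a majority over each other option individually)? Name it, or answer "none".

none

Checking pairwise contests:
E beats A 72–23.
C beats E 57–38.
A beats C 56–39.
A beats D 57–38.
A beats B 56–39.
Every option loses at least one head-to-head, so there is no Condorcet winner.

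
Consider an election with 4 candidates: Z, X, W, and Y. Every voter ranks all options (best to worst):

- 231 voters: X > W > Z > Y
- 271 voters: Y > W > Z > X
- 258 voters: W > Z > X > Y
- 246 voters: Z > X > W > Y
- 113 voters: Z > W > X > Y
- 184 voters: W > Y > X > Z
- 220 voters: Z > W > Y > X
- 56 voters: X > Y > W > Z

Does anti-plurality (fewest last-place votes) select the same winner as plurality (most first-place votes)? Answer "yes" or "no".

Anti-plurality — last-place votes: Z 240, X 491, W 0, Y 848. Winner: W.
Plurality — first-place votes: Z 579, X 287, W 442, Y 271. Winner: Z.
The two methods disagree.

no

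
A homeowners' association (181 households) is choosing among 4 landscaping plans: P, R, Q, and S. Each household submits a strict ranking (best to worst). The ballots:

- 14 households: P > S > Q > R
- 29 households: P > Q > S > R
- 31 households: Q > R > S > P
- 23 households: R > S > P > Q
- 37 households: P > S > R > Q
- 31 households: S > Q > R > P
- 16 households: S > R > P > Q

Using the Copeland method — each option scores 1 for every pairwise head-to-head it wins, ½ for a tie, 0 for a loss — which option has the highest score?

P: beats Q; loses to R and S → score 1.
R: beats P; loses to Q and S → score 1.
Q: beats R; loses to P and S → score 1.
S: beats P, R, and Q → score 3.
S has the best pairwise record.

S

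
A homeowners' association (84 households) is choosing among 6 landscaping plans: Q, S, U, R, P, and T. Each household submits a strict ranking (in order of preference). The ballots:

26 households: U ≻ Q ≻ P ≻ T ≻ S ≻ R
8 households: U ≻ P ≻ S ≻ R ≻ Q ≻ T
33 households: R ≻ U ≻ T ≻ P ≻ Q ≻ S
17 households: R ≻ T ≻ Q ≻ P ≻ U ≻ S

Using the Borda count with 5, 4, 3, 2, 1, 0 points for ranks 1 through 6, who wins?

U

Q: 26·4 + 8·1 + 33·1 + 17·3 = 196
S: 26·1 + 8·3 + 33·0 + 17·0 = 50
U: 26·5 + 8·5 + 33·4 + 17·1 = 319
R: 26·0 + 8·2 + 33·5 + 17·5 = 266
P: 26·3 + 8·4 + 33·2 + 17·2 = 210
T: 26·2 + 8·0 + 33·3 + 17·4 = 219
U has the highest Borda score (319).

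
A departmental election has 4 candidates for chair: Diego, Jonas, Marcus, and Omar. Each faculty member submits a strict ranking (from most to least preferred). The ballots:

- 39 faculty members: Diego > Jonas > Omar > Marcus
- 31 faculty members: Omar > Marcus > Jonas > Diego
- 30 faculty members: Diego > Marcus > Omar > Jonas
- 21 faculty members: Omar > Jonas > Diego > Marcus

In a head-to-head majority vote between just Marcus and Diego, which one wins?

Diego

Voters preferring Marcus to Diego: 31; preferring Diego to Marcus: 90.
Diego wins the head-to-head.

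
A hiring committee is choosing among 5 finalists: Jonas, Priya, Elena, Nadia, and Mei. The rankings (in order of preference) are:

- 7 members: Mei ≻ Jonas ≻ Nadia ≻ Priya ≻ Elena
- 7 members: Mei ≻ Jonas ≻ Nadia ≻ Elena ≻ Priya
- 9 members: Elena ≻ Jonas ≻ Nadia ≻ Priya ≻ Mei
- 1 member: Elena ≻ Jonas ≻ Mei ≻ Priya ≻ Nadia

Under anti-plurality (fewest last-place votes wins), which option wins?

Last-place votes: Jonas 0, Priya 7, Elena 7, Nadia 1, Mei 9.
Jonas is ranked last by the fewest voters, so Jonas wins.

Jonas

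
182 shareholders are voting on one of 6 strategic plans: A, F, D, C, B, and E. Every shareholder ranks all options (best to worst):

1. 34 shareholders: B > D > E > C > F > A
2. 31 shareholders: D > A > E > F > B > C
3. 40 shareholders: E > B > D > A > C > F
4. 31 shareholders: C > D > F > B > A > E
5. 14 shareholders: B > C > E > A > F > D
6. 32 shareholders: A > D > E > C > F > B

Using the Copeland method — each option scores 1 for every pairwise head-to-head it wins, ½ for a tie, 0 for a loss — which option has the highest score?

D

A: beats F, C, and E; loses to D and B → score 3.
F: beats B; loses to A, D, C, and E → score 1.
D: beats A, F, C, B, and E → score 5.
C: beats F; loses to A, D, B, and E → score 1.
B: beats A and C; loses to F, D, and E → score 2.
E: beats F, C, and B; loses to A and D → score 3.
D has the best pairwise record.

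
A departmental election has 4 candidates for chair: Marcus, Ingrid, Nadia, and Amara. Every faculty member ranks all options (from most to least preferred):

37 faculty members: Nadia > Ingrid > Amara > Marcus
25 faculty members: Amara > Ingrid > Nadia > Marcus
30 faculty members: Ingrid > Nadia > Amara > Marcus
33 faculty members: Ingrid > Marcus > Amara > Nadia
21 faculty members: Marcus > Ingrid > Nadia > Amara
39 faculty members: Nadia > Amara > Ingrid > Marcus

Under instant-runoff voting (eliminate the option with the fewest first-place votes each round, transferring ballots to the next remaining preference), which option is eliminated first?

Marcus

Round 1: Marcus 21, Ingrid 63, Nadia 76, Amara 25. Eliminate Marcus.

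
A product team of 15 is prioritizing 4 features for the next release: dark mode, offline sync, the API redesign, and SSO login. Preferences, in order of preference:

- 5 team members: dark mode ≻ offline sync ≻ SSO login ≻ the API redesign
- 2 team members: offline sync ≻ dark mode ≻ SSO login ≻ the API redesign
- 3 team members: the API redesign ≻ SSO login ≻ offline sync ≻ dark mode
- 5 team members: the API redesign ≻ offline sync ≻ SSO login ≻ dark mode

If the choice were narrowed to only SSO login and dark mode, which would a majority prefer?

SSO login

Voters preferring SSO login to dark mode: 8; preferring dark mode to SSO login: 7.
SSO login wins the head-to-head.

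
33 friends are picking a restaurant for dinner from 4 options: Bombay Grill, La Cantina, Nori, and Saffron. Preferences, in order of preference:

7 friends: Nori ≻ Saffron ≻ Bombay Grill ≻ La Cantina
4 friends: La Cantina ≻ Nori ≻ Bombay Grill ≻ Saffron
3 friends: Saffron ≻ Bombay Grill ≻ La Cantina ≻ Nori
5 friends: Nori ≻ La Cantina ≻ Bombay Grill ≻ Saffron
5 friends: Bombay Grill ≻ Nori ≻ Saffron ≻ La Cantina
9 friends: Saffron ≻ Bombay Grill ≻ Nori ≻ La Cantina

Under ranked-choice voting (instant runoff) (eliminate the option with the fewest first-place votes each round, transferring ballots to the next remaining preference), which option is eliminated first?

Round 1: Bombay Grill 5, La Cantina 4, Nori 12, Saffron 12. Eliminate La Cantina.

La Cantina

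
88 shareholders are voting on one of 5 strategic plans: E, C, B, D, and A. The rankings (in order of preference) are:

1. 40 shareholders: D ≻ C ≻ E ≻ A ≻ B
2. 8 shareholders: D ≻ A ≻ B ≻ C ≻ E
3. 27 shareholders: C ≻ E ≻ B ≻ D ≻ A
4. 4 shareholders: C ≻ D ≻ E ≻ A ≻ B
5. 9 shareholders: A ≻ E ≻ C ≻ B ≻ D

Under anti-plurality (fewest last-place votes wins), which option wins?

Last-place votes: E 8, C 0, B 44, D 9, A 27.
C is ranked last by the fewest voters, so C wins.

C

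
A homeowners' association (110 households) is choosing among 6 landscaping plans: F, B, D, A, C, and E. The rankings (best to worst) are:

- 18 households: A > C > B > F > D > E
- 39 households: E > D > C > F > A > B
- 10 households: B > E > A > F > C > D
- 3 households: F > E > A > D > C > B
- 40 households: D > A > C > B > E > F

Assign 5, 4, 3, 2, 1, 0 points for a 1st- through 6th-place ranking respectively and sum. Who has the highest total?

F: 18·2 + 39·2 + 10·2 + 3·5 + 40·0 = 149
B: 18·3 + 39·0 + 10·5 + 3·0 + 40·2 = 184
D: 18·1 + 39·4 + 10·0 + 3·2 + 40·5 = 380
A: 18·5 + 39·1 + 10·3 + 3·3 + 40·4 = 328
C: 18·4 + 39·3 + 10·1 + 3·1 + 40·3 = 322
E: 18·0 + 39·5 + 10·4 + 3·4 + 40·1 = 287
D has the highest Borda score (380).

D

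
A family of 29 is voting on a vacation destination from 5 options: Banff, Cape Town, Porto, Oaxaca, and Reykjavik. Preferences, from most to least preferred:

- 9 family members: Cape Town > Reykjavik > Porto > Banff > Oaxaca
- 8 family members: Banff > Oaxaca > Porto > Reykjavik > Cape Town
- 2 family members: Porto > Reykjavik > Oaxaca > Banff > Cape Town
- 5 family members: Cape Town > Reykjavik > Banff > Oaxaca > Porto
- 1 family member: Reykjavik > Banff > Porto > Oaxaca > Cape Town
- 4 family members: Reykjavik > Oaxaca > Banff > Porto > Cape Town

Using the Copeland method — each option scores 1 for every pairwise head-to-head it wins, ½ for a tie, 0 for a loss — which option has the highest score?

Reykjavik

Banff: beats Cape Town, Porto, and Oaxaca; loses to Reykjavik → score 3.
Cape Town: loses to Banff, Porto, Oaxaca, and Reykjavik → score 0.
Porto: beats Cape Town; loses to Banff, Oaxaca, and Reykjavik → score 1.
Oaxaca: beats Cape Town and Porto; loses to Banff and Reykjavik → score 2.
Reykjavik: beats Banff, Cape Town, Porto, and Oaxaca → score 4.
Reykjavik has the best pairwise record.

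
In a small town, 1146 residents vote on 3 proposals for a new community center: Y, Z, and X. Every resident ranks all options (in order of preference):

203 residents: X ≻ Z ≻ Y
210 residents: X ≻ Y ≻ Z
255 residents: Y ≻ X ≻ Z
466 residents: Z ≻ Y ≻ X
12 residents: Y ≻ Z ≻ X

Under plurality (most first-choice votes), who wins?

Z

First-place votes: Y 267, Z 466, X 413.
Z has the most first-place votes.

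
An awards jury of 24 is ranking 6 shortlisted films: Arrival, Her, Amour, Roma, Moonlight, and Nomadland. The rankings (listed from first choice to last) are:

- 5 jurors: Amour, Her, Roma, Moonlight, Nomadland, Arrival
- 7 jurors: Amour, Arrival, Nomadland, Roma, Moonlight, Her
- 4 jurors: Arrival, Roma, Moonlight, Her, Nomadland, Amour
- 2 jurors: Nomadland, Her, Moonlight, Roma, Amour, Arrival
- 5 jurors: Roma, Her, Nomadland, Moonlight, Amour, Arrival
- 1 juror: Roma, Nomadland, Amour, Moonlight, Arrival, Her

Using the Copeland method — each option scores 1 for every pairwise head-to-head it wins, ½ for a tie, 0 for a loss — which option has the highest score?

Roma

Arrival: ties Her; loses to Amour, Roma, Moonlight, and Nomadland → score 0.5.
Her: beats Nomadland; ties Arrival and Moonlight; loses to Amour and Roma → score 2.
Amour: beats Arrival, Her, and Moonlight; ties Roma and Nomadland → score 4.
Roma: beats Arrival, Her, Moonlight, and Nomadland; ties Amour → score 4.5.
Moonlight: beats Arrival; ties Her; loses to Amour, Roma, and Nomadland → score 1.5.
Nomadland: beats Arrival and Moonlight; ties Amour; loses to Her and Roma → score 2.5.
Roma has the best pairwise record.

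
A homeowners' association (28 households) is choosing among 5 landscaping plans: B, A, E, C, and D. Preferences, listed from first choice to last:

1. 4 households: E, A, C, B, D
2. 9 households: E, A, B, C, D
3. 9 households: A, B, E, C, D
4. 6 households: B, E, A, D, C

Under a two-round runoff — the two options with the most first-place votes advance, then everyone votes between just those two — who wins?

E

Round 1 first-place votes: B 6, A 9, E 13, C 0, D 0.
E and A advance.
Runoff: E is preferred to A by 19 voters; A by 9.
E wins the runoff.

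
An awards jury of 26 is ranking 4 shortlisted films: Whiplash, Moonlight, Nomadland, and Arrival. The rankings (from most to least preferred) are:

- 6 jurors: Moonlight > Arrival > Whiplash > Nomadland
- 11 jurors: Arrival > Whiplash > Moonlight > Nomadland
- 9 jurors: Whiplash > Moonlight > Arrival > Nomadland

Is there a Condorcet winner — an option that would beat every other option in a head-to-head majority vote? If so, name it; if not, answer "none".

none

Checking pairwise contests:
Arrival beats Whiplash 17–9.
Whiplash beats Moonlight 20–6.
Whiplash beats Nomadland 26–0.
Moonlight beats Arrival 15–11.
Every option loses at least one head-to-head, so there is no Condorcet winner.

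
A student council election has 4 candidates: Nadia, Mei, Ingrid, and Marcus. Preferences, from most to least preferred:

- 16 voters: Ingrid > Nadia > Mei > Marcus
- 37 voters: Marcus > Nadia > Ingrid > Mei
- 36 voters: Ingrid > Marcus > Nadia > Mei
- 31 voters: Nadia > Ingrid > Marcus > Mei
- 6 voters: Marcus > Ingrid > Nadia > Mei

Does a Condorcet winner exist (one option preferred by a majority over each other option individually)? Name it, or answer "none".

Checking pairwise contests:
Marcus beats Nadia 79–47.
Nadia beats Mei 126–0.
Nadia beats Ingrid 68–58.
Ingrid beats Marcus 83–43.
Every option loses at least one head-to-head, so there is no Condorcet winner.

none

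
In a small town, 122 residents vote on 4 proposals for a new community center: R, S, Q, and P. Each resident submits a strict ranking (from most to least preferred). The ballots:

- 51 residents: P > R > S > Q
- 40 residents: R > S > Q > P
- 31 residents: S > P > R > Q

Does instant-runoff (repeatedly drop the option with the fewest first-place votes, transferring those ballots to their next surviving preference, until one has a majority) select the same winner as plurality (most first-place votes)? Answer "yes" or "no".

Instant-runoff — R1 R 40, S 31, Q 0, P 51 (Q out); R2 R 40, S 31, P 51 (S out); R3 R 40, P 82 (P winner). Winner: P.
Plurality — first-place votes: R 40, S 31, Q 0, P 51. Winner: P.
The two methods agree.

yes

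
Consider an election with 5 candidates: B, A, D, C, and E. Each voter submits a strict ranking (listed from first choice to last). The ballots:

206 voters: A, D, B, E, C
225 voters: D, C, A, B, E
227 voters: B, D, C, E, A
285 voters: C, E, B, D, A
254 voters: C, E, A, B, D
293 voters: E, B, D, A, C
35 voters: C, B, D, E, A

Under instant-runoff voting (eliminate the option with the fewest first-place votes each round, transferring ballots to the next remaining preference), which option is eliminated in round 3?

Round 1: B 227, A 206, D 225, C 574, E 293. Eliminate A.
Round 2: B 227, D 431, C 574, E 293. Eliminate B.
Round 3: D 658, C 574, E 293. Eliminate E.

E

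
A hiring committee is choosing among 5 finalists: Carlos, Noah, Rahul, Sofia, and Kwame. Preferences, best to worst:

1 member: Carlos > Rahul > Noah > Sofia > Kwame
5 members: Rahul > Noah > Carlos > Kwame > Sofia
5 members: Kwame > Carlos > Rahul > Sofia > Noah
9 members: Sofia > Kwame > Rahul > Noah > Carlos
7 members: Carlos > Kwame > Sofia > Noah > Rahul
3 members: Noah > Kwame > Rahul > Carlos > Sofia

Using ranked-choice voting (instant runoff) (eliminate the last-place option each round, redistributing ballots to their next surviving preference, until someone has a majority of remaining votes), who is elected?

Carlos

Round 1: Carlos 8, Noah 3, Rahul 5, Sofia 9, Kwame 5. Eliminate Noah.
Round 2: Carlos 8, Rahul 5, Sofia 9, Kwame 8. Eliminate Rahul.
Round 3: Carlos 13, Sofia 9, Kwame 8. Eliminate Kwame.
Round 4: Carlos 21, Sofia 9. Carlos has a majority.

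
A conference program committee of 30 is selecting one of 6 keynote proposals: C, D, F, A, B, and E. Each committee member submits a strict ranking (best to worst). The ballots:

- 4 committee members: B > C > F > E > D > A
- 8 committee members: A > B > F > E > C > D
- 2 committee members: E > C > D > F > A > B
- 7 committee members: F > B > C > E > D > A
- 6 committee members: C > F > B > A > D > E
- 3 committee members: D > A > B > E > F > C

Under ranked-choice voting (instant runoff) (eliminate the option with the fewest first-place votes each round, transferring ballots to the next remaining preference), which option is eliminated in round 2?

D

Round 1: C 6, D 3, F 7, A 8, B 4, E 2. Eliminate E.
Round 2: C 8, D 3, F 7, A 8, B 4. Eliminate D.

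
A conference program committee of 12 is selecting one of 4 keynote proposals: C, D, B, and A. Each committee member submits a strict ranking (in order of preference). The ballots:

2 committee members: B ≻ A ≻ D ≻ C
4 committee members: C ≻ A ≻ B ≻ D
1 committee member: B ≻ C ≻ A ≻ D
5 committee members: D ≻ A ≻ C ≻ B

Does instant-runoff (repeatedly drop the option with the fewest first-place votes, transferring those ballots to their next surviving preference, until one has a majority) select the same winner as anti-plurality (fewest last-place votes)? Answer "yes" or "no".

no

Instant-runoff — R1 C 4, D 5, B 3, A 0 (A out); R2 C 4, D 5, B 3 (B out); R3 C 5, D 7 (D winner). Winner: D.
Anti-plurality — last-place votes: C 2, D 5, B 5, A 0. Winner: A.
The two methods disagree.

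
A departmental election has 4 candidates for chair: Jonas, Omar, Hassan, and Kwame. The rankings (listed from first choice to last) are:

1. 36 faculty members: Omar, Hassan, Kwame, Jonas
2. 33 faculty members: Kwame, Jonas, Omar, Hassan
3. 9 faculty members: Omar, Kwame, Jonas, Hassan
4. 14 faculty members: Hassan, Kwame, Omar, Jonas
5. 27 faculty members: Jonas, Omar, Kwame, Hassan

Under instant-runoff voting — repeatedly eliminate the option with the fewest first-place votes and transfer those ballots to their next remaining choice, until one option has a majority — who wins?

Omar

Round 1: Jonas 27, Omar 45, Hassan 14, Kwame 33. Eliminate Hassan.
Round 2: Jonas 27, Omar 45, Kwame 47. Eliminate Jonas.
Round 3: Omar 72, Kwame 47. Omar has a majority.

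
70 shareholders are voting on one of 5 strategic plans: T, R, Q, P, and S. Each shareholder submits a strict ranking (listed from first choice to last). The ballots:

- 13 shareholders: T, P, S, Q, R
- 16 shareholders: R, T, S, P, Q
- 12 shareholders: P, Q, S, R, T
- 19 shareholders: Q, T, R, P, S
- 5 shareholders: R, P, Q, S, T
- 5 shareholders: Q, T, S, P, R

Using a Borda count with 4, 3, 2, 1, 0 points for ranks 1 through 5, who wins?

T: 13·4 + 16·3 + 12·0 + 19·3 + 5·0 + 5·3 = 172
R: 13·0 + 16·4 + 12·1 + 19·2 + 5·4 + 5·0 = 134
Q: 13·1 + 16·0 + 12·3 + 19·4 + 5·2 + 5·4 = 155
P: 13·3 + 16·1 + 12·4 + 19·1 + 5·3 + 5·1 = 142
S: 13·2 + 16·2 + 12·2 + 19·0 + 5·1 + 5·2 = 97
T has the highest Borda score (172).

T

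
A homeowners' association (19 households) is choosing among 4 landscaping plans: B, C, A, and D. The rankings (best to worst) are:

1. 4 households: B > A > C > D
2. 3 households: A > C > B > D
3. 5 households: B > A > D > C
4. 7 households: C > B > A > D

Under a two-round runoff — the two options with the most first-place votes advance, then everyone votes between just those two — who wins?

Round 1 first-place votes: B 9, C 7, A 3, D 0.
B and C advance.
Runoff: B is preferred to C by 9 voters; C by 10.
C wins the runoff.

C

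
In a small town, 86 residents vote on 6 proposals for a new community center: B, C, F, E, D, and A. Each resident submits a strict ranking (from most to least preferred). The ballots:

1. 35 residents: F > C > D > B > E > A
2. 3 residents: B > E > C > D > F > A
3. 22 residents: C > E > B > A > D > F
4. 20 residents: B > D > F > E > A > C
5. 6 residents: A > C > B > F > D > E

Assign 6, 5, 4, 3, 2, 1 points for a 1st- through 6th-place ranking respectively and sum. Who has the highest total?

B: 35·3 + 3·6 + 22·4 + 20·6 + 6·4 = 355
C: 35·5 + 3·4 + 22·6 + 20·1 + 6·5 = 369
F: 35·6 + 3·2 + 22·1 + 20·4 + 6·3 = 336
E: 35·2 + 3·5 + 22·5 + 20·3 + 6·1 = 261
D: 35·4 + 3·3 + 22·2 + 20·5 + 6·2 = 305
A: 35·1 + 3·1 + 22·3 + 20·2 + 6·6 = 180
C has the highest Borda score (369).

C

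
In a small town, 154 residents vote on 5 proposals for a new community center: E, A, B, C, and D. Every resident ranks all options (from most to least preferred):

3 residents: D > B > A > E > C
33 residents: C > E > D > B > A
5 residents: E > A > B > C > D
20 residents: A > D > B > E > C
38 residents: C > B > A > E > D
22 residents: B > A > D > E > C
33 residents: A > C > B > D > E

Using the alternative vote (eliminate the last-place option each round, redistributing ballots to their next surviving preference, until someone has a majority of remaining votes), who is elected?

Round 1: E 5, A 53, B 22, C 71, D 3. Eliminate D.
Round 2: E 5, A 53, B 25, C 71. Eliminate E.
Round 3: A 58, B 25, C 71. Eliminate B.
Round 4: A 83, C 71. A has a majority.

A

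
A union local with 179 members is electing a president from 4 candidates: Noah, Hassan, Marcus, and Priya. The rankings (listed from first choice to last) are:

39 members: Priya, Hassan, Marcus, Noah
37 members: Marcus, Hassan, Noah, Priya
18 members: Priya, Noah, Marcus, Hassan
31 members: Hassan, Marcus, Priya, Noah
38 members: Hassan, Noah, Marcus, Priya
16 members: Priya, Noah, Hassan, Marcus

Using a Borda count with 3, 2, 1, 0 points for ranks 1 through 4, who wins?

Hassan

Noah: 39·0 + 37·1 + 18·2 + 31·0 + 38·2 + 16·2 = 181
Hassan: 39·2 + 37·2 + 18·0 + 31·3 + 38·3 + 16·1 = 375
Marcus: 39·1 + 37·3 + 18·1 + 31·2 + 38·1 + 16·0 = 268
Priya: 39·3 + 37·0 + 18·3 + 31·1 + 38·0 + 16·3 = 250
Hassan has the highest Borda score (375).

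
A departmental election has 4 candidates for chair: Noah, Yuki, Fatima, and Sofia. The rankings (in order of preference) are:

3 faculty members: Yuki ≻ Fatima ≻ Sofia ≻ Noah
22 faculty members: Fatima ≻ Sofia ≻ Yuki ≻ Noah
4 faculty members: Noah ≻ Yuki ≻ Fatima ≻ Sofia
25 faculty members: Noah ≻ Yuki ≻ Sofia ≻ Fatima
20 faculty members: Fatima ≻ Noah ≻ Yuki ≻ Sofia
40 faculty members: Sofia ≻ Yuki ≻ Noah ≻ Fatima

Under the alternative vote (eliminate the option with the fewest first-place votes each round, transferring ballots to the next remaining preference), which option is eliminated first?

Round 1: Noah 29, Yuki 3, Fatima 42, Sofia 40. Eliminate Yuki.

Yuki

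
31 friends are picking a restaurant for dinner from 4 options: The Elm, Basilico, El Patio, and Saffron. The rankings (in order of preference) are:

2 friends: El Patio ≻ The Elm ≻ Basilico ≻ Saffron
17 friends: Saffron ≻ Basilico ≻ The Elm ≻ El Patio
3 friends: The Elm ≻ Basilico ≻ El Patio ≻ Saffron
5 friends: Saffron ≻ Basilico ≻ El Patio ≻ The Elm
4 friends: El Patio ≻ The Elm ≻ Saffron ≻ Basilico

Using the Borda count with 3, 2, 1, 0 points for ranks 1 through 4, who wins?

Saffron

The Elm: 2·2 + 17·1 + 3·3 + 5·0 + 4·2 = 38
Basilico: 2·1 + 17·2 + 3·2 + 5·2 + 4·0 = 52
El Patio: 2·3 + 17·0 + 3·1 + 5·1 + 4·3 = 26
Saffron: 2·0 + 17·3 + 3·0 + 5·3 + 4·1 = 70
Saffron has the highest Borda score (70).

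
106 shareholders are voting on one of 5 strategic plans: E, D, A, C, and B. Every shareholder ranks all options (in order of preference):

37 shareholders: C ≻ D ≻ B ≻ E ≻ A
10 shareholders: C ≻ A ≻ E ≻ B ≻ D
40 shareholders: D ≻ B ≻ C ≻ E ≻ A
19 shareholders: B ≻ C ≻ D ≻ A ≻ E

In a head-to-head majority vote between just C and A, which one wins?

C

Voters preferring C to A: 106; preferring A to C: 0.
C wins the head-to-head.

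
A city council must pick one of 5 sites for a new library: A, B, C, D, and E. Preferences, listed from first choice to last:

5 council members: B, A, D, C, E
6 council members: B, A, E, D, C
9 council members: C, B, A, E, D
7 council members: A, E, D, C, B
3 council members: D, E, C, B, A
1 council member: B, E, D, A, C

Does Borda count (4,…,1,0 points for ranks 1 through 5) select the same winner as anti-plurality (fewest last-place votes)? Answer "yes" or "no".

yes

Borda — scores: A 80, B 78, C 54, D 44, E 54. Winner: A.
Anti-plurality — last-place votes: A 3, B 7, C 7, D 9, E 5. Winner: A.
The two methods agree.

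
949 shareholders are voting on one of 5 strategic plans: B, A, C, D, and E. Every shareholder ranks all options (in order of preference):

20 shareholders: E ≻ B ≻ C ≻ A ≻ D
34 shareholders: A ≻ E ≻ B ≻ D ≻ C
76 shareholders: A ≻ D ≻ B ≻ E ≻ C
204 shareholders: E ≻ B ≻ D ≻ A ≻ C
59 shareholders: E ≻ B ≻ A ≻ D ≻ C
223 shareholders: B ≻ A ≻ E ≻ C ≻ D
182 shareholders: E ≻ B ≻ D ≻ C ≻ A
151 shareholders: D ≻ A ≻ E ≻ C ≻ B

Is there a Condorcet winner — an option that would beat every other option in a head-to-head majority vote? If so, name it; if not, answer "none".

none

Checking pairwise contests:
E beats B 650–299.
B beats A 688–261.
B beats C 798–151.
B beats D 722–227.
A beats E 484–465.
Every option loses at least one head-to-head, so there is no Condorcet winner.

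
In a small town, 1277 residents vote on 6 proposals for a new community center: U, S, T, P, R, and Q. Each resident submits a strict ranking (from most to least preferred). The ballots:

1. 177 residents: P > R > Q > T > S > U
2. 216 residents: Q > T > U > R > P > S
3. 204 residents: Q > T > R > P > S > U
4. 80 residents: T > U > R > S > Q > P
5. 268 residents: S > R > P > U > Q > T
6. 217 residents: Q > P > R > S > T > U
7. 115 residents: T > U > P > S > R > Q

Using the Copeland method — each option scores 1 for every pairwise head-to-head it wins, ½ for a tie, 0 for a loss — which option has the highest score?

U: loses to S, T, P, R, and Q → score 0.
S: beats U; loses to T, P, R, and Q → score 1.
T: beats U and S; loses to P, R, and Q → score 2.
P: beats U, S, and T; loses to R and Q → score 3.
R: beats U, S, T, P, and Q → score 5.
Q: beats U, S, T, and P; loses to R → score 4.
R has the best pairwise record.

R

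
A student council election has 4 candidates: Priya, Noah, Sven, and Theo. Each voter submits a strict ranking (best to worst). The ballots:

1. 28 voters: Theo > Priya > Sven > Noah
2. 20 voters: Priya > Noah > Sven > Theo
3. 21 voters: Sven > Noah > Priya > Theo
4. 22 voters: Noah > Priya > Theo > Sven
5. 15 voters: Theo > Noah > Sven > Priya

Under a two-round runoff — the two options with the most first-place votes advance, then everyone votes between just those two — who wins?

Round 1 first-place votes: Priya 20, Noah 22, Sven 21, Theo 43.
Theo and Noah advance.
Runoff: Theo is preferred to Noah by 43 voters; Noah by 63.
Noah wins the runoff.

Noah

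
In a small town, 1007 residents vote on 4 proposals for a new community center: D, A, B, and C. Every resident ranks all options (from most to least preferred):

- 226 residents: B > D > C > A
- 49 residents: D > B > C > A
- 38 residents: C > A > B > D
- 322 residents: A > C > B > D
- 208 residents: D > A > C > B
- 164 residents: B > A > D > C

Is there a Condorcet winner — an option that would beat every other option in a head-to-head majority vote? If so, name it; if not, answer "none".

A vs D: 524–483 for A.
A vs B: 568–439 for A.
A vs C: 694–313 for A.
A beats every other option head-to-head.

A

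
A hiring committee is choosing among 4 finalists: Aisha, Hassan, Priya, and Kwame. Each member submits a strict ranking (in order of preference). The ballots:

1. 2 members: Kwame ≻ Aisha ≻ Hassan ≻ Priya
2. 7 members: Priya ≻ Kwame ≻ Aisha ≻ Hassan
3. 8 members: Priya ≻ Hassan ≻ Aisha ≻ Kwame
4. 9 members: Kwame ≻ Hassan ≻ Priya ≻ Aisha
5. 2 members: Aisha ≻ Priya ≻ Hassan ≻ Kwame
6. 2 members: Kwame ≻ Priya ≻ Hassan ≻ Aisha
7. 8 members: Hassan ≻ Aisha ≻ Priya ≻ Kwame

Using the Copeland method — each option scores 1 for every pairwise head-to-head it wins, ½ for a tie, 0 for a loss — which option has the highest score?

Priya

Aisha: loses to Hassan, Priya, and Kwame → score 0.
Hassan: beats Aisha; ties Priya; loses to Kwame → score 1.5.
Priya: beats Aisha and Kwame; ties Hassan → score 2.5.
Kwame: beats Aisha and Hassan; loses to Priya → score 2.
Priya has the best pairwise record.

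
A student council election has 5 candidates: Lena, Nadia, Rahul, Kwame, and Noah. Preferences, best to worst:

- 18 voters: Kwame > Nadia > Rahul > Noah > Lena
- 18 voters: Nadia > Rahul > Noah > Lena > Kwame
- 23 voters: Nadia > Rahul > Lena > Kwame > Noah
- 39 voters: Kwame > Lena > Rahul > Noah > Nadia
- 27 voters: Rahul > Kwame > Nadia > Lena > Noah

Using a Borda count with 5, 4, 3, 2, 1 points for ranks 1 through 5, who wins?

Lena: 18·1 + 18·2 + 23·3 + 39·4 + 27·2 = 333
Nadia: 18·4 + 18·5 + 23·5 + 39·1 + 27·3 = 397
Rahul: 18·3 + 18·4 + 23·4 + 39·3 + 27·5 = 470
Kwame: 18·5 + 18·1 + 23·2 + 39·5 + 27·4 = 457
Noah: 18·2 + 18·3 + 23·1 + 39·2 + 27·1 = 218
Rahul has the highest Borda score (470).

Rahul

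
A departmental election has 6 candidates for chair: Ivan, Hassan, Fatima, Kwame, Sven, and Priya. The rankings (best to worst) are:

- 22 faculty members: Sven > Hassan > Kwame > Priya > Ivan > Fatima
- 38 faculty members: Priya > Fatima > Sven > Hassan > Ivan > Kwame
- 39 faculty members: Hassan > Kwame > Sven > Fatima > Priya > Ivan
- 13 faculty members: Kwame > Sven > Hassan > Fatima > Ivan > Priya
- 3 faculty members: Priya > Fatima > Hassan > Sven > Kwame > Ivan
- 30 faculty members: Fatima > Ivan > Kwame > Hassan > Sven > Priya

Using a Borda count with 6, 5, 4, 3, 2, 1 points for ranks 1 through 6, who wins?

Ivan: 22·2 + 38·2 + 39·1 + 13·2 + 3·1 + 30·5 = 338
Hassan: 22·5 + 38·3 + 39·6 + 13·4 + 3·4 + 30·3 = 612
Fatima: 22·1 + 38·5 + 39·3 + 13·3 + 3·5 + 30·6 = 563
Kwame: 22·4 + 38·1 + 39·5 + 13·6 + 3·2 + 30·4 = 525
Sven: 22·6 + 38·4 + 39·4 + 13·5 + 3·3 + 30·2 = 574
Priya: 22·3 + 38·6 + 39·2 + 13·1 + 3·6 + 30·1 = 433
Hassan has the highest Borda score (612).

Hassan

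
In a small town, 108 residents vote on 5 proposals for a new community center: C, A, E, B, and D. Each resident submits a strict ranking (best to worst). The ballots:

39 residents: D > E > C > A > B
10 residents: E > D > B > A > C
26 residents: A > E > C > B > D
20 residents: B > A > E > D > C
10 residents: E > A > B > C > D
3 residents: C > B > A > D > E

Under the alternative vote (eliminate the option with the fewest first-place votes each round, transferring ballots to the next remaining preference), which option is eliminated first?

Round 1: C 3, A 26, E 20, B 20, D 39. Eliminate C.

C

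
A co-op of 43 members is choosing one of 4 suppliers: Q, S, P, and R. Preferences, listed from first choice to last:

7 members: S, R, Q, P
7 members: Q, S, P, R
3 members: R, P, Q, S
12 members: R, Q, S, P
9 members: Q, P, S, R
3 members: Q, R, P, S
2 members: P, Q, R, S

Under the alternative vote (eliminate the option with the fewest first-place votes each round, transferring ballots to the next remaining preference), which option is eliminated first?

P

Round 1: Q 19, S 7, P 2, R 15. Eliminate P.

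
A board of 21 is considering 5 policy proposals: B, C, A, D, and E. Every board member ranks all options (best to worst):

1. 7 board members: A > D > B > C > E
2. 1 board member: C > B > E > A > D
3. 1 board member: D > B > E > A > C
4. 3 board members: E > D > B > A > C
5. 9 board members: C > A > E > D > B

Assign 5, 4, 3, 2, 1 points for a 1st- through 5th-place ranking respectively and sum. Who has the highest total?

A

B: 7·3 + 1·4 + 1·4 + 3·3 + 9·1 = 47
C: 7·2 + 1·5 + 1·1 + 3·1 + 9·5 = 68
A: 7·5 + 1·2 + 1·2 + 3·2 + 9·4 = 81
D: 7·4 + 1·1 + 1·5 + 3·4 + 9·2 = 64
E: 7·1 + 1·3 + 1·3 + 3·5 + 9·3 = 55
A has the highest Borda score (81).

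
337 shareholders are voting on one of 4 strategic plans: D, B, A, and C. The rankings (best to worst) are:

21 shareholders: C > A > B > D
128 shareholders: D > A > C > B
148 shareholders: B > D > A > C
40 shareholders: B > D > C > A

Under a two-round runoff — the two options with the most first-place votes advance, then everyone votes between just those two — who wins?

Round 1 first-place votes: D 128, B 188, A 0, C 21.
B and D advance.
Runoff: B is preferred to D by 209 voters; D by 128.
B wins the runoff.

B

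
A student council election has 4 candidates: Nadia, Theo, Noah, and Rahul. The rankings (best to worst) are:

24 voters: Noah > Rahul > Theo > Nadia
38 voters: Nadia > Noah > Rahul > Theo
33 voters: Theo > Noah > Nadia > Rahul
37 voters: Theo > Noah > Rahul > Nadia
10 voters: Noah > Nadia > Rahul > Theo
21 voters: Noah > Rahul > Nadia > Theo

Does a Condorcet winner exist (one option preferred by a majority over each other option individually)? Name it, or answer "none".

Noah vs Nadia: 125–38 for Noah.
Noah vs Theo: 93–70 for Noah.
Noah vs Rahul: 163–0 for Noah.
Noah beats every other option head-to-head.

Noah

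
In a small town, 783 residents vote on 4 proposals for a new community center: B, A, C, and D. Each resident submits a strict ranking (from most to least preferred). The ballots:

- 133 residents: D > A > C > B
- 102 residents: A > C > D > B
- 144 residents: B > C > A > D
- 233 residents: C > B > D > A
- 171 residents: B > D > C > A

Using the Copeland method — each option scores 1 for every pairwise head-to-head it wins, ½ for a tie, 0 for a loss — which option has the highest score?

B: beats A and D; loses to C → score 2.
A: loses to B, C, and D → score 0.
C: beats B, A, and D → score 3.
D: beats A; loses to B and C → score 1.
C has the best pairwise record.

C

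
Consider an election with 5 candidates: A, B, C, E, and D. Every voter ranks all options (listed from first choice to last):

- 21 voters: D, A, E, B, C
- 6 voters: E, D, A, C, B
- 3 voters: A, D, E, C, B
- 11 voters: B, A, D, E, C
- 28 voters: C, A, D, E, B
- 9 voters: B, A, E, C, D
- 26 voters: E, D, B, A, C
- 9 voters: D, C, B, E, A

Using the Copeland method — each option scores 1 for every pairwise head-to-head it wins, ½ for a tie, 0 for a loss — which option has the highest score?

D

A: beats B, C, and E; loses to D → score 3.
B: beats C; loses to A, E, and D → score 1.
C: loses to A, B, E, and D → score 0.
E: beats B and C; loses to A and D → score 2.
D: beats A, B, C, and E → score 4.
D has the best pairwise record.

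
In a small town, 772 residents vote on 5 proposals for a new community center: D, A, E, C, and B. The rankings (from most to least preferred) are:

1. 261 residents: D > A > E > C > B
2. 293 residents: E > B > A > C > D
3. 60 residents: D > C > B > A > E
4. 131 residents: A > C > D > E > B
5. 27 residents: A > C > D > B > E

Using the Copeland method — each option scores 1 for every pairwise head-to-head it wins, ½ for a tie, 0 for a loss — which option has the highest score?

A

D: beats E and B; loses to A and C → score 2.
A: beats D, E, C, and B → score 4.
E: beats C and B; loses to D and A → score 2.
C: beats D and B; loses to A and E → score 2.
B: loses to D, A, E, and C → score 0.
A has the best pairwise record.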